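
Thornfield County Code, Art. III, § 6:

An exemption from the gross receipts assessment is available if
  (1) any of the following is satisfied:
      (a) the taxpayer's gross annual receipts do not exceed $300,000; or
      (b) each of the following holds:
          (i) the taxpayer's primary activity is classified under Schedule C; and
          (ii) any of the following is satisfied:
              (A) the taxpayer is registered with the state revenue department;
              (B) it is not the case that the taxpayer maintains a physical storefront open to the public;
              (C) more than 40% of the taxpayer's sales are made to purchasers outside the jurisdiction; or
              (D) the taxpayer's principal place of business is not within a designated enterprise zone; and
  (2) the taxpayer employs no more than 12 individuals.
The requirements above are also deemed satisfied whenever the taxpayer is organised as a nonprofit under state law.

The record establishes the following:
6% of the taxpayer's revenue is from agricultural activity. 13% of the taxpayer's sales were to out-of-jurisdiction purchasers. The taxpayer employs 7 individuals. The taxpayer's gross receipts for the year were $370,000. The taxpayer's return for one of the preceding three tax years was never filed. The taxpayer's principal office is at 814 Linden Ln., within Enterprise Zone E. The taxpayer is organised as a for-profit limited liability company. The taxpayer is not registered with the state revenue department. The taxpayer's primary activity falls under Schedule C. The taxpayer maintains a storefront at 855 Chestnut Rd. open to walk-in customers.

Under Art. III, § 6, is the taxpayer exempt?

(a) receipts ≤ $300,000 — not satisfied.
(i) Schedule C activity — satisfied.
(A) state-registered — not met.
(B) not (has storefront) — fails.
(C) >40% out-of-jur. sales — fails.
(D) not (in enterprise zone) — not met.
(ii): F OR F OR F OR F → false.
(b): T AND F → false.
(1): F OR F → false.
(2) ≤ 12 employees — met.
So Overall is not satisfied (F AND T).
Exception (nonprofit) — not satisfied.
Result: main false OR exception false → false.

No — not exempt.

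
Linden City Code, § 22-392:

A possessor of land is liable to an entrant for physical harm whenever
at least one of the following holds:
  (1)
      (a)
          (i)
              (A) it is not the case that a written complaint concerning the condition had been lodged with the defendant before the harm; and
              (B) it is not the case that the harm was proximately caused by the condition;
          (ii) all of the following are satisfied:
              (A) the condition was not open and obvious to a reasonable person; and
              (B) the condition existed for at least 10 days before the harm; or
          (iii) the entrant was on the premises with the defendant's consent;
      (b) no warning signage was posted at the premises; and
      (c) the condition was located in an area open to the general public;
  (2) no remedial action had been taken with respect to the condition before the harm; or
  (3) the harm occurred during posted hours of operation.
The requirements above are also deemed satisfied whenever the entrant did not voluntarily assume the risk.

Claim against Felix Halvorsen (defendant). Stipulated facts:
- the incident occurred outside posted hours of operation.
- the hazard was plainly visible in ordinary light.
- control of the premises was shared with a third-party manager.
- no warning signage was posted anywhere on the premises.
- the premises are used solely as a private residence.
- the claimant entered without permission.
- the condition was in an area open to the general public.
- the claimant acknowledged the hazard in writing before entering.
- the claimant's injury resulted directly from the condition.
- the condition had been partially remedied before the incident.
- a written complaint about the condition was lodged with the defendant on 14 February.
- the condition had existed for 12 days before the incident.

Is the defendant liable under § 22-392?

(A) not (complaint lodged) — fails.
(B) not (proximate cause) — fails.
(i) = F AND F = false.
(A) not open/obvious — not met.
(B) condition ≥10 days old — met.
So (ii) is not satisfied (F AND T).
(iii) consent to enter — not satisfied.
(a) = F OR F OR F = false.
(b) no signage posted — holds.
(c) public area — holds.
(1): F AND T AND T → false.
(2) no remedial action — not satisfied.
(3) during posted hours — fails.
Overall = F OR F OR F = false.
Exception (no assumed risk) — not satisfied.
Result: main false OR exception false → false.

No — not liable.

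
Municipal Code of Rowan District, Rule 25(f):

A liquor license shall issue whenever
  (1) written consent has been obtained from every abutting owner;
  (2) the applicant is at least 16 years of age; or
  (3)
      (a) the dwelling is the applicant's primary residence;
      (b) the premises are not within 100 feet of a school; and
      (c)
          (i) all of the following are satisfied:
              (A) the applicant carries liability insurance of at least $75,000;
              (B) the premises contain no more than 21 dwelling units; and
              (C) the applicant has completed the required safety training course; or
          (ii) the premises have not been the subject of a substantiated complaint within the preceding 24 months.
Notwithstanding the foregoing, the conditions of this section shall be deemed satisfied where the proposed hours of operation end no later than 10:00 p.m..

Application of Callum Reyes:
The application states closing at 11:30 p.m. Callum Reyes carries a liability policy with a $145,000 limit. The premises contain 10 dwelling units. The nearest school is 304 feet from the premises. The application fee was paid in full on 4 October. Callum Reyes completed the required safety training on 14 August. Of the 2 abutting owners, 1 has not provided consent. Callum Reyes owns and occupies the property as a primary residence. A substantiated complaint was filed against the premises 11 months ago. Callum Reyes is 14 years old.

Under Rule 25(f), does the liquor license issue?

(1) all abutters consent — fails.
(2) age ≥ 16 — not satisfied.
(a) primary residence — holds.
(b) ≥100 ft from school — holds.
(A) insurance ≥ $75,000 — satisfied.
(B) ≤ 21 units — holds.
(C) safety training — satisfied.
So (i) is satisfied (T AND T AND T).
(ii) no complaint in 24 mo. — not satisfied.
(c): T OR F → true.
So (3) is satisfied (T AND T AND T).
So Overall is satisfied (F OR F OR T).
Exception (closes by 10 p.m.) — not satisfied.
Result: main true OR exception false → true.

Yes — granted.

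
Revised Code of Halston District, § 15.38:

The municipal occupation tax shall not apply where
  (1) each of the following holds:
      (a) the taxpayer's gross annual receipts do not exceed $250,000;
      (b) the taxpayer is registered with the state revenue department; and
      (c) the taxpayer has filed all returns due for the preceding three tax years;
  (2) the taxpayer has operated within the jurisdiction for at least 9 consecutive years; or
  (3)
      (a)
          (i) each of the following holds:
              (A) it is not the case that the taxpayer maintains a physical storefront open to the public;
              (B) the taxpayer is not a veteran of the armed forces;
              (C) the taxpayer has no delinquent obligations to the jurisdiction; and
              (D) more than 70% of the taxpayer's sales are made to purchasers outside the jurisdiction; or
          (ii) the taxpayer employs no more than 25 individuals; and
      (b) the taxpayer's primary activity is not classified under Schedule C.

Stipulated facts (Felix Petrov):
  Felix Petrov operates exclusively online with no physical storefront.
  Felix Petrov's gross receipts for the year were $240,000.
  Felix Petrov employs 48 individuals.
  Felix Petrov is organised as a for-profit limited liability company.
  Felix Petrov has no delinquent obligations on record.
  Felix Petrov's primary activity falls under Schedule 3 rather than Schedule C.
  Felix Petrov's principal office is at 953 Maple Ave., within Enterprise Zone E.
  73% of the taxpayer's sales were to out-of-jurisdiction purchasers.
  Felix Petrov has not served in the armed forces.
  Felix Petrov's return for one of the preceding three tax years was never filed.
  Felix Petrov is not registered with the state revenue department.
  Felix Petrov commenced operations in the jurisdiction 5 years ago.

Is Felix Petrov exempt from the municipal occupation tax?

Yes — exempt.

(a) receipts ≤ $250,000 — satisfied.
(b) state-registered — not satisfied.
(c) returns current — fails.
(1): T AND F AND F → false.
(2) ≥ 9 yrs in jurisdiction — not satisfied.
(A) not (has storefront) — satisfied.
(B) not (veteran) — satisfied.
(C) no delinquency — met.
(D) >70% out-of-jur. sales — satisfied.
(i) = T AND T AND T AND T = true.
(ii) ≤ 25 employees — not met.
(a) = T OR F = true.
(b) not (Schedule C activity) — satisfied.
(3) = T AND T = true.
So Overall is satisfied (F OR F OR T).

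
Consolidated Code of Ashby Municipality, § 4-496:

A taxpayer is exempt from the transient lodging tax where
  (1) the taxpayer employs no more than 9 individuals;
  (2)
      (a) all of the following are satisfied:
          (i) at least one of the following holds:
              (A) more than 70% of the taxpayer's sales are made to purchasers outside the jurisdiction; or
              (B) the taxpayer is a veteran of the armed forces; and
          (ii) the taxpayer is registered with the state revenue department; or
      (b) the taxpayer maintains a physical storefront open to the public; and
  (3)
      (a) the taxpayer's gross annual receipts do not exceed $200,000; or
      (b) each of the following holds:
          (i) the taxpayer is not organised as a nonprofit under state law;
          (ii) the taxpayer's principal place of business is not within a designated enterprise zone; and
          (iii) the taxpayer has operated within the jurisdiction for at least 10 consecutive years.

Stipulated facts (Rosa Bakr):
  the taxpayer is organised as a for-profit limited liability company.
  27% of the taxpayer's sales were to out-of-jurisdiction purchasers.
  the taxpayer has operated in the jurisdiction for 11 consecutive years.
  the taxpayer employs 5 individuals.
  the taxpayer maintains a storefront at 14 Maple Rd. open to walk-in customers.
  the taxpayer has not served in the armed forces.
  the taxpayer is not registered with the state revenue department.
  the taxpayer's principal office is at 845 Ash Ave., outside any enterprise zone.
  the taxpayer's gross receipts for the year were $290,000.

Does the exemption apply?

(1) ≤ 9 employees — holds.
(A) >70% out-of-jur. sales — not satisfied.
(B) veteran — not satisfied.
(i): F OR F → false.
(ii) state-registered — fails.
(a): F AND F → false.
(b) has storefront — satisfied.
(2) = F OR T = true.
(a) receipts ≤ $200,000 — fails.
(i) not (nonprofit) — met.
(ii) not (in enterprise zone) — met.
(iii) ≥ 10 yrs in jurisdiction — met.
So (b) is satisfied (T AND T AND T).
So (3) is satisfied (F OR T).
Overall: T AND T AND T → true.

Yes — exempt.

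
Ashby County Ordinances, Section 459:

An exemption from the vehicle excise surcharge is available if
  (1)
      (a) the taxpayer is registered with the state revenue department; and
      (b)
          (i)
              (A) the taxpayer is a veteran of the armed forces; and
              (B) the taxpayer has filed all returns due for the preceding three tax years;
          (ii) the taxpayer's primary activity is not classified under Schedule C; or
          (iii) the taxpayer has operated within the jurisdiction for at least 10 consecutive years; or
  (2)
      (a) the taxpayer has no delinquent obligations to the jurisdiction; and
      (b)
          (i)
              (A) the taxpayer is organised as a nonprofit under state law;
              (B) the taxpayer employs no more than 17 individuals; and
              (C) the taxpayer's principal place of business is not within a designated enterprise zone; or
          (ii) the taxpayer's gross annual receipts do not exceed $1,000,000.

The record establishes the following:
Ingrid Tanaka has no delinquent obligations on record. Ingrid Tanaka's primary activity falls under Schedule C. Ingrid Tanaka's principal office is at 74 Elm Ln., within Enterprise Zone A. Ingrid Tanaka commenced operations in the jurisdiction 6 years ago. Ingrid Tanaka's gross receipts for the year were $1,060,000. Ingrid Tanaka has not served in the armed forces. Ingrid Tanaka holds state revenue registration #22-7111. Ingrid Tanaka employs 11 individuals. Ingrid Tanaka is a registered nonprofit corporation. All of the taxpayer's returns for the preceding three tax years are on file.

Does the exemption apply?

(a) state-registered — holds.
(A) veteran — not met.
(B) returns current — met.
So (i) is not satisfied (F AND T).
(ii) not (Schedule C activity) — not satisfied.
(iii) ≥ 10 yrs in jurisdiction — fails.
(b): F OR F OR F → false.
(1) = T AND F = false.
(a) no delinquency — met.
(A) nonprofit — satisfied.
(B) ≤ 17 employees — holds.
(C) not (in enterprise zone) — not satisfied.
So (i) is not satisfied (T AND T AND F).
(ii) receipts ≤ $1,000,000 — fails.
(b) = F OR F = false.
So (2) is not satisfied (T AND F).
Overall = F OR F = false.

No — not exempt.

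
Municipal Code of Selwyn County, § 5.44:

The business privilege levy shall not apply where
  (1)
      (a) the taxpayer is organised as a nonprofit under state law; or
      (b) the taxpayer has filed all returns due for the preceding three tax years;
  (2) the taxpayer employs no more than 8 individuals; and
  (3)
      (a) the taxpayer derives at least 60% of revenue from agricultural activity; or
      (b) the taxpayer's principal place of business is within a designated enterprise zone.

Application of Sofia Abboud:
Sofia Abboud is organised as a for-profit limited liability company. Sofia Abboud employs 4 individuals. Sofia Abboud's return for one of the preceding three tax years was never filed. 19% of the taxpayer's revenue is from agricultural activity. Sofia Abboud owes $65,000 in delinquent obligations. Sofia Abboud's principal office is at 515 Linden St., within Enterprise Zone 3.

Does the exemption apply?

No — not exempt.

(a) nonprofit — not met.
(b) returns current — not satisfied.
So (1) is not satisfied (F OR F).
(2) ≤ 8 employees — met.
(a) ≥60% agricultural — not met.
(b) in enterprise zone — satisfied.
(3): F OR T → true.
Overall: F AND T AND T → false.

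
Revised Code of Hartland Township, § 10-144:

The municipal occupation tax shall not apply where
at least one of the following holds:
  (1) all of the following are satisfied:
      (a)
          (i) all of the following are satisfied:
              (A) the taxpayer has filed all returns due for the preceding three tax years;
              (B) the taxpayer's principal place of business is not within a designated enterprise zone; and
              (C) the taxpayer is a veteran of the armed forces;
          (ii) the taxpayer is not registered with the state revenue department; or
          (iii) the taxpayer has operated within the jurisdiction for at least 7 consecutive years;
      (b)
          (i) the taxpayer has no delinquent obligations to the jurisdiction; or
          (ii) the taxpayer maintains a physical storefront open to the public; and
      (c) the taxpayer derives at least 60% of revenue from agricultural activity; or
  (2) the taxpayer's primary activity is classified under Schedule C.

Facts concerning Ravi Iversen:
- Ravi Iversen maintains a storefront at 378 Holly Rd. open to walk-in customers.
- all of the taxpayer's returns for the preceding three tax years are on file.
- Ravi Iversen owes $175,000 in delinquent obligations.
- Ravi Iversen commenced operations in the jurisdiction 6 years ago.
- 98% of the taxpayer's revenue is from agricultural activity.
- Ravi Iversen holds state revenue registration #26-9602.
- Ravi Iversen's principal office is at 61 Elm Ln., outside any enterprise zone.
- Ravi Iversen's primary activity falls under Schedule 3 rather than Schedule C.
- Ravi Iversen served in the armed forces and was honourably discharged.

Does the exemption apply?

(A) returns current — satisfied.
(B) not (in enterprise zone) — met.
(C) veteran — satisfied.
(i) = T AND T AND T = true.
(ii) not (state-registered) — not satisfied.
(iii) ≥ 7 yrs in jurisdiction — not met.
(a) = T OR F OR F = true.
(i) no delinquency — not met.
(ii) has storefront — satisfied.
So (b) is satisfied (F OR T).
(c) ≥60% agricultural — met.
(1): T AND T AND T → true.
(2) Schedule C activity — fails.
So Overall is satisfied (T OR F).

Yes — exempt.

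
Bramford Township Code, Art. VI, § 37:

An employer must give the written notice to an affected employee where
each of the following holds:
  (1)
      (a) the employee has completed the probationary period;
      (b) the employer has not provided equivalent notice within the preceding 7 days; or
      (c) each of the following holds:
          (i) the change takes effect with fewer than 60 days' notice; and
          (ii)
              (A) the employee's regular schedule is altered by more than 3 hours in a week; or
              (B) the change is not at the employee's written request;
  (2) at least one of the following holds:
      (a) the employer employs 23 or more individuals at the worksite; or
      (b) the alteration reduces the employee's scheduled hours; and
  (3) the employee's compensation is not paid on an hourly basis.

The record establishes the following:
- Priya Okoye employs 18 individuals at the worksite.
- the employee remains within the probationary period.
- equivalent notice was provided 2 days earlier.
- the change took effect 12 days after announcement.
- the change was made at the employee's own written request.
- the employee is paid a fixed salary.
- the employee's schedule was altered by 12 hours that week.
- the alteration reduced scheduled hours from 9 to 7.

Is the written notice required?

(a) past probation — not satisfied.
(b) no recent notice — fails.
(i) < 60 days' notice — met.
(A) schedule shift > 3h — met.
(B) not employee-requested — not met.
(ii): T OR F → true.
So (c) is satisfied (T AND T).
(1): F OR F OR T → true.
(a) ≥ 23 at site — not met.
(b) hours reduced — met.
(2) = F OR T = true.
(3) not (hourly-paid) — satisfied.
Overall: T AND T AND T → true.

Yes — required.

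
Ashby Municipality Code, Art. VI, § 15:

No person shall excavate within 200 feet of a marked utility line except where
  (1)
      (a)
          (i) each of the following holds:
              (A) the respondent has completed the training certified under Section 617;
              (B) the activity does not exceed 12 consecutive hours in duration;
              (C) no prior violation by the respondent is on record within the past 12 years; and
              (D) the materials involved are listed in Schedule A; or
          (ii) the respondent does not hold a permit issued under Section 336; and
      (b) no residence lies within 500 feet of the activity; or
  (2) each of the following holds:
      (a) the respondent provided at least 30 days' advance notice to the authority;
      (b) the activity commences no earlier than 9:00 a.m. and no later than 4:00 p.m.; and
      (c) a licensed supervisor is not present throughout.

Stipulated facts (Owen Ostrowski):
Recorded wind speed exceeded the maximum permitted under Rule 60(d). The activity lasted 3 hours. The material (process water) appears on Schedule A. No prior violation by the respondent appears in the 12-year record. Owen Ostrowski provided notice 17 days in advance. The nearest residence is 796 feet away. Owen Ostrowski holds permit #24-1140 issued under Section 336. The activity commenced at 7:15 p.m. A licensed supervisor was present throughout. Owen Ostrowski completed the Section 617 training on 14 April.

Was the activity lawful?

Yes — lawful.

(A) training certified — met.
(B) ≤ 12 hrs duration — satisfied.
(C) no prior violation — satisfied.
(D) Schedule A material — satisfied.
So (i) is satisfied (T AND T AND T AND T).
(ii) not (holds permit) — not satisfied.
So (a) is satisfied (T OR F).
(b) no residence in 500 ft — met.
(1): T AND T → true.
(a) ≥30 days' notice — not satisfied.
(b) start within hours — fails.
(c) not (supervisor present) — fails.
(2) = F AND F AND F = false.
So Overall is satisfied (T OR F).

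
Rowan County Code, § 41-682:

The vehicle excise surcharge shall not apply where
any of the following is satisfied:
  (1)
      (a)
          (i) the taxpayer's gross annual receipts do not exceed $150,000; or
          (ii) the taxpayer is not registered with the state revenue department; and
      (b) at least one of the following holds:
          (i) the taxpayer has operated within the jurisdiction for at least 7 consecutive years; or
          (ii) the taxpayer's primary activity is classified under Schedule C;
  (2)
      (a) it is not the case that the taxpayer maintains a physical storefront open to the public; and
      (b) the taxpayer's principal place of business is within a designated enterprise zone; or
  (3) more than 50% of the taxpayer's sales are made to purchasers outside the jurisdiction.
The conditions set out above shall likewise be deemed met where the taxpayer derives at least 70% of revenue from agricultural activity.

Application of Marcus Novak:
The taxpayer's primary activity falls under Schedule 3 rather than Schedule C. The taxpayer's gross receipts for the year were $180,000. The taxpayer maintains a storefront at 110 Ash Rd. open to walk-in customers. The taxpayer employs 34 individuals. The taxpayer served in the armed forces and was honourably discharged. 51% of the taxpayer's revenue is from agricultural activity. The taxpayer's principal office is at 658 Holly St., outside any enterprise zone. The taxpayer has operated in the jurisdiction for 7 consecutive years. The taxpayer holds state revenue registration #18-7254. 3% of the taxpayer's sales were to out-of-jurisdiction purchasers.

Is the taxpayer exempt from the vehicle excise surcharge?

(i) receipts ≤ $150,000 — not met.
(ii) not (state-registered) — not met.
(a) = F OR F = false.
(i) ≥ 7 yrs in jurisdiction — met.
(ii) Schedule C activity — fails.
(b) = T OR F = true.
(1) = F AND T = false.
(a) not (has storefront) — not satisfied.
(b) in enterprise zone — not satisfied.
So (2) is not satisfied (F AND F).
(3) >50% out-of-jur. sales — not satisfied.
Overall = F OR F OR F = false.
Exception (≥70% agricultural) — not satisfied.
Result: main false OR exception false → false.

No — not exempt.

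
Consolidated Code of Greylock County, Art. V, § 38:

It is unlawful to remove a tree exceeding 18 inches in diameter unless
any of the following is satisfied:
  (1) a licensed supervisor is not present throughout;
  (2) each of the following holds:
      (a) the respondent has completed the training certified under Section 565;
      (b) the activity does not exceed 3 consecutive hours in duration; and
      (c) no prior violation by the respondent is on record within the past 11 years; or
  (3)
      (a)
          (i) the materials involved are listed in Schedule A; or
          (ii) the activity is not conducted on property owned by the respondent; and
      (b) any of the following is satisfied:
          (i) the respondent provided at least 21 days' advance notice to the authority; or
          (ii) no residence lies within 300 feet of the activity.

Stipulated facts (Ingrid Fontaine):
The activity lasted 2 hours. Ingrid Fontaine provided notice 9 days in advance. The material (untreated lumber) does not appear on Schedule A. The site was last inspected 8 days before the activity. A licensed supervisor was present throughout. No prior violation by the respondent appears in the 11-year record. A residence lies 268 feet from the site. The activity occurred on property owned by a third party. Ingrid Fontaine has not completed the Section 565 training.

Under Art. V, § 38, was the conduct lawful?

(1) not (supervisor present) — not met.
(a) training certified — not satisfied.
(b) ≤ 3 hrs duration — holds.
(c) no prior violation — holds.
(2): F AND T AND T → false.
(i) Schedule A material — fails.
(ii) not (own property) — met.
(a): F OR T → true.
(i) ≥21 days' notice — not satisfied.
(ii) no residence in 300 ft — not met.
So (b) is not satisfied (F OR F).
So (3) is not satisfied (T AND F).
Overall = F OR F OR F = false.

No — unlawful.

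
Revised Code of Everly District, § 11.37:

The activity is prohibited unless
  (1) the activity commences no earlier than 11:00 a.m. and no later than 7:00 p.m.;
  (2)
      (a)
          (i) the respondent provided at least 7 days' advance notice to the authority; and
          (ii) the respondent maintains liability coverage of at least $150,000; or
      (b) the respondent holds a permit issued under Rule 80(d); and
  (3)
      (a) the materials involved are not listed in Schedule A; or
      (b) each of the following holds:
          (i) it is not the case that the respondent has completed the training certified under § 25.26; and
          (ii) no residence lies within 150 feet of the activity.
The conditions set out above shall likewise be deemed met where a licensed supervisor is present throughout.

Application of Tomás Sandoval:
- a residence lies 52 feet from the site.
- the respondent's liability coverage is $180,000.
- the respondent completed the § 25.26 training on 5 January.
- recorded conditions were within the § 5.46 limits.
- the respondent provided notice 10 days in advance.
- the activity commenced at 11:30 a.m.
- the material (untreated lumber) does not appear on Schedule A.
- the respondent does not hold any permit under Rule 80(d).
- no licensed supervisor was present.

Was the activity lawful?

(1) start within hours — met.
(i) ≥7 days' notice — holds.
(ii) coverage ≥ $150,000 — met.
So (a) is satisfied (T AND T).
(b) holds permit — not met.
So (2) is satisfied (T OR F).
(a) not (Schedule A material) — holds.
(i) not (training certified) — not satisfied.
(ii) no residence in 150 ft — not met.
(b) = F AND F = false.
(3): T OR F → true.
Overall: T AND T AND T → true.
Exception (supervisor present) — not satisfied.
Result: main true OR exception false → true.

Yes — lawful.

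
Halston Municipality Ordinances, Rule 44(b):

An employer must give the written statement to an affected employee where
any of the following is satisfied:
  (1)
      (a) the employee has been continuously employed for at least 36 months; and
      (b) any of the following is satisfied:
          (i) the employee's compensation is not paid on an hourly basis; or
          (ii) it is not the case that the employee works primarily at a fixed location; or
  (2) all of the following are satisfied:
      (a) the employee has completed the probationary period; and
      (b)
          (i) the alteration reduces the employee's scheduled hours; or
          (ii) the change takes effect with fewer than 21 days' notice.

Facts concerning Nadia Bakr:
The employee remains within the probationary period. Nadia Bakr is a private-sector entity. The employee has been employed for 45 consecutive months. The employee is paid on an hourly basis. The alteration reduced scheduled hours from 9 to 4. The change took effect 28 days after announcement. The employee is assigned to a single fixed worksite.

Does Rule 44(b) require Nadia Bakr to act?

No — not required.

(a) tenure ≥ 36 mo. — holds.
(i) not (hourly-paid) — not met.
(ii) not (fixed location) — not met.
(b) = F OR F = false.
(1) = T AND F = false.
(a) past probation — fails.
(i) hours reduced — satisfied.
(ii) < 21 days' notice — not satisfied.
(b) = T OR F = true.
So (2) is not satisfied (F AND T).
Overall = F OR F = false.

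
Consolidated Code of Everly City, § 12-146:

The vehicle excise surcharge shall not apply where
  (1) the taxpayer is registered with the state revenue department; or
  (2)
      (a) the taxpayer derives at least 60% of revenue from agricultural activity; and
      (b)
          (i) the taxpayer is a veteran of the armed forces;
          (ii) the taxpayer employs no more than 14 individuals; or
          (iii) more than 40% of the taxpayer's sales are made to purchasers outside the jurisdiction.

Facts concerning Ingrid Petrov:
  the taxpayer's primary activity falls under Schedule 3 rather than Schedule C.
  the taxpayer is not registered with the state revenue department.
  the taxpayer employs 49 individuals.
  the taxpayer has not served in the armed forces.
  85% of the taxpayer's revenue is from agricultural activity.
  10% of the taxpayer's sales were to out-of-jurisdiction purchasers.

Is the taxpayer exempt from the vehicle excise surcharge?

(1) state-registered — not met.
(a) ≥60% agricultural — met.
(i) veteran — not met.
(ii) ≤ 14 employees — not met.
(iii) >40% out-of-jur. sales — not satisfied.
So (b) is not satisfied (F OR F OR F).
So (2) is not satisfied (T AND F).
Overall = F OR F = false.

No — not exempt.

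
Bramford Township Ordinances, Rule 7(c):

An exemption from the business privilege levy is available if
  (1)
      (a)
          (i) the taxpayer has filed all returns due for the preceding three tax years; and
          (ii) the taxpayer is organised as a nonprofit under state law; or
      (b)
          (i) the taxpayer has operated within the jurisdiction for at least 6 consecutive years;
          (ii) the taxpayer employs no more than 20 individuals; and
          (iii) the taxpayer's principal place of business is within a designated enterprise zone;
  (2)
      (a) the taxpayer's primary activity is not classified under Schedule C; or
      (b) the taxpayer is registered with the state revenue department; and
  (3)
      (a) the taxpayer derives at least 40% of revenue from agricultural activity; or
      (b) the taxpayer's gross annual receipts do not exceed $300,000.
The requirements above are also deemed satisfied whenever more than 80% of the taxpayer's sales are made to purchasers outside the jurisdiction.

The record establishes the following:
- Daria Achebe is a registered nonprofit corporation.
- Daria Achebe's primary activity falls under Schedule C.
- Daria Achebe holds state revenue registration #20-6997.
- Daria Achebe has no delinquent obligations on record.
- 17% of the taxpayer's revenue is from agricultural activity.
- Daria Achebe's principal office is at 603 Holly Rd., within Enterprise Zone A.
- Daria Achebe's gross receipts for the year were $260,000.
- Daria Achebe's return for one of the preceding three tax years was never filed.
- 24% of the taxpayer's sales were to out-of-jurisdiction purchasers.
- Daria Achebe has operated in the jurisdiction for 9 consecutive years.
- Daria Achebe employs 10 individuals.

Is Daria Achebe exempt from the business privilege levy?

Yes — exempt.

(i) returns current — not met.
(ii) nonprofit — satisfied.
So (a) is not satisfied (F AND T).
(i) ≥ 6 yrs in jurisdiction — holds.
(ii) ≤ 20 employees — met.
(iii) in enterprise zone — satisfied.
(b): T AND T AND T → true.
(1): F OR T → true.
(a) not (Schedule C activity) — not satisfied.
(b) state-registered — holds.
(2): F OR T → true.
(a) ≥40% agricultural — fails.
(b) receipts ≤ $300,000 — holds.
(3) = F OR T = true.
So Overall is satisfied (T AND T AND T).
Exception (>80% out-of-jur. sales) — not satisfied.
Result: main true OR exception false → true.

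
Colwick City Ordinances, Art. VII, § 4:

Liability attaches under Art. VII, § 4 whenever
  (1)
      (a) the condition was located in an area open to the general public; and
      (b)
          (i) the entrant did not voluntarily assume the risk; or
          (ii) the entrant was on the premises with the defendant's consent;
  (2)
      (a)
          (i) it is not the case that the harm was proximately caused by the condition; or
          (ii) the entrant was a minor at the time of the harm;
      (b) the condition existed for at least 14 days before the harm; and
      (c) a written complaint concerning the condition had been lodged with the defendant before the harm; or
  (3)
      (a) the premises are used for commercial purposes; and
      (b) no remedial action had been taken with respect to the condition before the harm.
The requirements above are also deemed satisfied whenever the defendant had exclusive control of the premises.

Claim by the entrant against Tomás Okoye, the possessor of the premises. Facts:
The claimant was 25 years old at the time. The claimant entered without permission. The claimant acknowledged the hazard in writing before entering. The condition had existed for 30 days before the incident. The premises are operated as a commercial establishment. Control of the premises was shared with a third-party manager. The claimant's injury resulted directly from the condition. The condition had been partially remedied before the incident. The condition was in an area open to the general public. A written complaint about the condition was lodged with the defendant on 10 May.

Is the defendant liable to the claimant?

No — not liable.

(a) public area — holds.
(i) no assumed risk — not met.
(ii) consent to enter — fails.
(b) = F OR F = false.
(1) = T AND F = false.
(i) not (proximate cause) — not satisfied.
(ii) entrant a minor — fails.
So (a) is not satisfied (F OR F).
(b) condition ≥14 days old — met.
(c) complaint lodged — holds.
(2) = F AND T AND T = false.
(a) commercial use — met.
(b) no remedial action — fails.
So (3) is not satisfied (T AND F).
Overall: F OR F OR F → false.
Exception (exclusive control) — not satisfied.
Result: main false OR exception false → false.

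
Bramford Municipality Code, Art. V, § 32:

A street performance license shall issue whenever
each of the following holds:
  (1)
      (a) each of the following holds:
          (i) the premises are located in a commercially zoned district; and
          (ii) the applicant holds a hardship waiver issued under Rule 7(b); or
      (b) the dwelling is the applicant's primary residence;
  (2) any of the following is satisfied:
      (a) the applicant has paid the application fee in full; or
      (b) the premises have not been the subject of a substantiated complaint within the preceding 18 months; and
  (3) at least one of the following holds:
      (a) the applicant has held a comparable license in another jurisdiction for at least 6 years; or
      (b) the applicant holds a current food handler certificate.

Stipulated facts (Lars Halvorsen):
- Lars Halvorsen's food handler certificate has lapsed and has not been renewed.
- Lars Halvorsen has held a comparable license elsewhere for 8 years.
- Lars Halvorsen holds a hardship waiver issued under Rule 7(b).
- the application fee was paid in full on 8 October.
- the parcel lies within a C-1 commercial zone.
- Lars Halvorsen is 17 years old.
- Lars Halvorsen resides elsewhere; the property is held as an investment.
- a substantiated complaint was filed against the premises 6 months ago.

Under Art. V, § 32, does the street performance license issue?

(i) commercially zoned — holds.
(ii) hardship waiver — met.
So (a) is satisfied (T AND T).
(b) primary residence — fails.
So (1) is satisfied (T OR F).
(a) fee paid — satisfied.
(b) no complaint in 18 mo. — not met.
(2) = T OR F = true.
(a) prior license ≥ 6 yr — holds.
(b) food handler cert. — not satisfied.
So (3) is satisfied (T OR F).
Overall: T AND T AND T → true.

Yes — granted.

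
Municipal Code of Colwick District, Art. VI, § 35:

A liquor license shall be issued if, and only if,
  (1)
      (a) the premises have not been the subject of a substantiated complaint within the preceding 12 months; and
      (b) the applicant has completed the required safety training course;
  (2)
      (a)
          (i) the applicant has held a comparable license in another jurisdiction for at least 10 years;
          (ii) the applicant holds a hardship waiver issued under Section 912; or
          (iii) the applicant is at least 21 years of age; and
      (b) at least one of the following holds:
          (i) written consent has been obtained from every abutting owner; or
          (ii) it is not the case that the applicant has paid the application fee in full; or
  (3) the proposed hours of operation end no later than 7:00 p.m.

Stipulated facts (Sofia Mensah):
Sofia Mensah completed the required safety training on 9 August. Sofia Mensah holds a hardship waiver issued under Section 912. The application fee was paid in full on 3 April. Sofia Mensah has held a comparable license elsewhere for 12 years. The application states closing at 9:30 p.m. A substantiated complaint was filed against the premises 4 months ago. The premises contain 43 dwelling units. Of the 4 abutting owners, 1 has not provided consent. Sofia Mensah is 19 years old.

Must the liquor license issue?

No — denied.

(a) no complaint in 12 mo. — not met.
(b) safety training — satisfied.
(1) = F AND T = false.
(i) prior license ≥ 10 yr — holds.
(ii) hardship waiver — satisfied.
(iii) age ≥ 21 — not met.
(a): T OR T OR F → true.
(i) all abutters consent — not satisfied.
(ii) not (fee paid) — fails.
(b): F OR F → false.
So (2) is not satisfied (T AND F).
(3) closes by 7 p.m. — not met.
Overall: F OR F OR F → false.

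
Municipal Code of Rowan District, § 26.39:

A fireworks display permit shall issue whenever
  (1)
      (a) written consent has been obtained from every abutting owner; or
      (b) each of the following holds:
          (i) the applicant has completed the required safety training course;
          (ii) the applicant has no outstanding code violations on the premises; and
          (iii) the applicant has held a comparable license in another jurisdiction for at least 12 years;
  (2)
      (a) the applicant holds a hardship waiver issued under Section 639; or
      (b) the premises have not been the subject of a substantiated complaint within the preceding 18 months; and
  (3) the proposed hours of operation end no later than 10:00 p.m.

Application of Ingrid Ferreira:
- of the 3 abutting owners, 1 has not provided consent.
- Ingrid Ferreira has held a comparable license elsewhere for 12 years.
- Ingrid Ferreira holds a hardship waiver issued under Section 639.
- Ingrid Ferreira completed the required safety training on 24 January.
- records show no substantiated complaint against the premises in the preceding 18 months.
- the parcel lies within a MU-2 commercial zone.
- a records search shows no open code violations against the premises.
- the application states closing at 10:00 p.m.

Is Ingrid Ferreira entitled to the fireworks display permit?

(a) all abutters consent — not met.
(i) safety training — holds.
(ii) no code violations — satisfied.
(iii) prior license ≥ 12 yr — holds.
So (b) is satisfied (T AND T AND T).
(1): F OR T → true.
(a) hardship waiver — holds.
(b) no complaint in 18 mo. — met.
So (2) is satisfied (T OR T).
(3) closes by 10 p.m. — holds.
Overall = T AND T AND T = true.

Yes — granted.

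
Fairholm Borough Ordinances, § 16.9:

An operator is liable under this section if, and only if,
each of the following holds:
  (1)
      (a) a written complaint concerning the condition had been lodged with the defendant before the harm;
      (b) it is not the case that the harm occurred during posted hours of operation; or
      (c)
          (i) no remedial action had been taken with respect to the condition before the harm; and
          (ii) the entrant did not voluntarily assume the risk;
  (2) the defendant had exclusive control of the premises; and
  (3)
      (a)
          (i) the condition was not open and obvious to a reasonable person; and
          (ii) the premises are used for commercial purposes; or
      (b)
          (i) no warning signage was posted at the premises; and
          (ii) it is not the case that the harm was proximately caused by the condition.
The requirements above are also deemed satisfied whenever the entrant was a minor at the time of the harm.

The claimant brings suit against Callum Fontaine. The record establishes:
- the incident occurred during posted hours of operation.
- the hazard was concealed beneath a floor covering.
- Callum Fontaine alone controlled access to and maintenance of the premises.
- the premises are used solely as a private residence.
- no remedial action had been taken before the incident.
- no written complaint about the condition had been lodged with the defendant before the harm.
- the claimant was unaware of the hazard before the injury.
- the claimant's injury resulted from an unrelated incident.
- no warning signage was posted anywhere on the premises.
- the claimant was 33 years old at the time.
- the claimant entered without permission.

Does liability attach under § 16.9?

Yes — liable.

(a) complaint lodged — not satisfied.
(b) not (during posted hours) — fails.
(i) no remedial action — met.
(ii) no assumed risk — holds.
(c): T AND T → true.
So (1) is satisfied (F OR F OR T).
(2) exclusive control — met.
(i) not open/obvious — satisfied.
(ii) commercial use — not met.
(a): T AND F → false.
(i) no signage posted — holds.
(ii) not (proximate cause) — holds.
(b) = T AND T = true.
(3) = F OR T = true.
So Overall is satisfied (T AND T AND T).
Exception (entrant a minor) — not satisfied.
Result: main true OR exception false → true.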